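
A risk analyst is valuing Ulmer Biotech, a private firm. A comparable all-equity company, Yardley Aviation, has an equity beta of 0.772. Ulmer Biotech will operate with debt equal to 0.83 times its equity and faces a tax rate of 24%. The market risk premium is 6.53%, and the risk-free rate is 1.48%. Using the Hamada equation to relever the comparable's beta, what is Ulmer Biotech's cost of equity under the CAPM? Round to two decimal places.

9.70%

β_L = β_U × [1 + (1 − t)(D/E)] = 0.772 × [1 + (1 − 0.24) × 0.83]
    = 0.772 × [1 + 0.76 × 0.83] = 0.772 × 1.6308 = 1.2590
E(R) = R_f + β_L × MRP = 1.48% + 1.2590 × 6.53% = 9.70%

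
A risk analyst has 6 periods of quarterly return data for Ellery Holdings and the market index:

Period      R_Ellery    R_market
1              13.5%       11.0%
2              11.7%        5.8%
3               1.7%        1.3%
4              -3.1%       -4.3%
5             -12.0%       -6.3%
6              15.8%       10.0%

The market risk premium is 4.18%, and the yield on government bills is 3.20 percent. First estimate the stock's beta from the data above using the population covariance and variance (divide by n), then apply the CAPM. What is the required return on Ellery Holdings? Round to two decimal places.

Mean R_i = (13.5 + 11.7 + 1.7 − 3.1 − 12.0 + 15.8) / 6 = 4.6000%
Mean R_m = (11.0 + 5.8 + 1.3 − 4.3 − 6.3 + 10.0) / 6 = 2.9167%
Σ(R_i − R̄_i)(R_m − R̄_m) = 385.0000  ⇒  Cov = 385.0000 / 6 = 64.1667
Σ(R_m − R̄_m)² = 263.4683  ⇒  Var(R_m) = 263.4683 / 6 = 43.9114
β = Cov / Var(R_m) = 64.1667 / 43.9114 = 1.4613
E(R) = R_f + β × MRP = 3.20% + 1.4613 × 4.18% = 9.31%

9.31%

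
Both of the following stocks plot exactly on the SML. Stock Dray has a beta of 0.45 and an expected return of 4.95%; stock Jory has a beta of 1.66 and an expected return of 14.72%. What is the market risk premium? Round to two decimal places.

8.07%

Both satisfy E(R) = R_f + β·MRP, so the slope of the SML is
MRP = (14.72% − 4.95%) / (1.66 − 0.45) = 9.77% / 1.21 = 8.0744%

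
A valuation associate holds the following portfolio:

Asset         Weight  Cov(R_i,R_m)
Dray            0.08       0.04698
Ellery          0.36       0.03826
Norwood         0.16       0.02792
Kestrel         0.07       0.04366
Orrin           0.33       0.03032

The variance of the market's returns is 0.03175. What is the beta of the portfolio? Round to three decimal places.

1.104

β_Dray = 0.04698 / 0.03175 = 1.4797
β_Ellery = 0.03826 / 0.03175 = 1.2050
β_Norwood = 0.02792 / 0.03175 = 0.8794
β_Kestrel = 0.04366 / 0.03175 = 1.3751
β_Orrin = 0.03032 / 0.03175 = 0.9550
β_P = Σ w_i β_i = 0.08×1.4797 + 0.36×1.2050 + 0.16×0.8794 + 0.07×1.3751 + 0.33×0.9550 = 1.1043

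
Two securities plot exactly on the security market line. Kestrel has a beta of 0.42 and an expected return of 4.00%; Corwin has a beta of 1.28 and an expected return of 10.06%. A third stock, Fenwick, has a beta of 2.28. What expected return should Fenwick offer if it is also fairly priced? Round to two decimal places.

17.11%

MRP (SML slope) = (10.06% − 4.00%) / (1.28 − 0.42) = 6.06% / 0.86 = 7.0465%
R_f (intercept) = 4.00% − 0.42 × 7.0465% = 1.0405%
E(R_Fenwick) = R_f + β × MRP = 1.0405% + 2.28 × 7.0465% = 17.11%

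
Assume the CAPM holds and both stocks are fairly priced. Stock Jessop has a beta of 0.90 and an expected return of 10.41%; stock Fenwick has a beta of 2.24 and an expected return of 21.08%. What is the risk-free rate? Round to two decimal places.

3.24%

Both satisfy E(R) = R_f + β·MRP, so the slope of the SML is
MRP = (21.08% − 10.41%) / (2.24 − 0.90) = 10.67% / 1.34 = 7.9627%
R_f = E(R_Jessop) − β_Jessop·MRP = 10.41% − 0.90 × 7.9627% = 3.2436%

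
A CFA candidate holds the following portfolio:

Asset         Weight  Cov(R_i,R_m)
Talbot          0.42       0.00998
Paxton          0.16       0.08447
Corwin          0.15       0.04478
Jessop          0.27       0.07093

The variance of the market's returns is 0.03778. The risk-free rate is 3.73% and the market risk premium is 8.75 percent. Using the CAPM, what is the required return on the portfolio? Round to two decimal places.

β_Talbot = 0.00998 / 0.03778 = 0.2642
β_Paxton = 0.08447 / 0.03778 = 2.2358
β_Corwin = 0.04478 / 0.03778 = 1.1853
β_Jessop = 0.07093 / 0.03778 = 1.8774
β_P = Σ w_i β_i = 0.42×0.2642 + 0.16×2.2358 + 0.15×1.1853 + 0.27×1.8774 = 1.1534
E(R_P) = R_f + β_P × MRP = 3.73% + 1.1534 × 8.75% = 13.82%

13.82%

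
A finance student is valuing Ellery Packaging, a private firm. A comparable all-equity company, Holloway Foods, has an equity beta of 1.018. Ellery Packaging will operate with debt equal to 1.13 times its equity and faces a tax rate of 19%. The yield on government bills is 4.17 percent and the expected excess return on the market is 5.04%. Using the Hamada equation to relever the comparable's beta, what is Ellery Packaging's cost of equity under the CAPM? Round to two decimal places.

β_L = β_U × [1 + (1 − t)(D/E)] = 1.018 × [1 + (1 − 0.19) × 1.13]
    = 1.018 × [1 + 0.81 × 1.13] = 1.018 × 1.9153 = 1.9498
E(R) = R_f + β_L × MRP = 4.17% + 1.9498 × 5.04% = 14.00%

14.00%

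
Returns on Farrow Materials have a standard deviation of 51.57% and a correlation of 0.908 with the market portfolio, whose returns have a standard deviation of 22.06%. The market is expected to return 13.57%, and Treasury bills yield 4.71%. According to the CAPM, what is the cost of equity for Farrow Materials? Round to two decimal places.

23.52%

β = ρ × σ_i / σ_m = 0.908 × 51.57% / 22.06% = 2.1226
MRP = 13.57% − 4.71% = 8.86%
E(R) = 4.71% + 2.1226 × 8.86% = 23.52%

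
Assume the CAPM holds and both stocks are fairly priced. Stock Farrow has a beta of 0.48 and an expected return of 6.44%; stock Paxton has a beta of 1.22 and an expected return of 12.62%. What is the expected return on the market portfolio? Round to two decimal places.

Both satisfy E(R) = R_f + β·MRP, so the slope of the SML is
MRP = (12.62% − 6.44%) / (1.22 − 0.48) = 6.18% / 0.74 = 8.3514%
R_f = E(R_Farrow) − β_Farrow·MRP = 6.44% − 0.48 × 8.3514% = 2.4313%
E(R_m) = R_f + MRP = 2.4313% + 8.3514% = 10.78%

10.78%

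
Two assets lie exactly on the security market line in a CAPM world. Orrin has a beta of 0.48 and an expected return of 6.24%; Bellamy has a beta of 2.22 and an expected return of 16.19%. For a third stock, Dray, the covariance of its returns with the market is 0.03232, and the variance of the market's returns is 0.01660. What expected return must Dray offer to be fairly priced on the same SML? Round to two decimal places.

MRP = (16.19% − 6.24%) / (2.22 − 0.48) = 5.7184%
R_f = 6.24% − 0.48 × 5.7184% = 3.4952%
β_Dray = Cov / Var(R_m) = 0.03232 / 0.01660 = 1.9470
E(R_Dray) = R_f + β × MRP = 3.4952% + 1.9470 × 5.7184% = 14.63%

14.63%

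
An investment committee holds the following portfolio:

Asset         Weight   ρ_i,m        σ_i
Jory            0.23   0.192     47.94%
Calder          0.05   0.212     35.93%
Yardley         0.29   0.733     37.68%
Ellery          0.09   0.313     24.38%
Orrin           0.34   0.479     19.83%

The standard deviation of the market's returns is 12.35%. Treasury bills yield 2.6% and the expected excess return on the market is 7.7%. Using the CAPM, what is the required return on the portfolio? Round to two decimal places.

β_Jory = 0.192 × 47.94% / 12.35% = 0.7453
β_Calder = 0.212 × 35.93% / 12.35% = 0.6168
β_Yardley = 0.733 × 37.68% / 12.35% = 2.2364
β_Ellery = 0.313 × 24.38% / 12.35% = 0.6179
β_Orrin = 0.479 × 19.83% / 12.35% = 0.7691
β_P = Σ w_i β_i = 0.23×0.7453 + 0.05×0.6168 + 0.29×2.2364 + 0.09×0.6179 + 0.34×0.7691 = 1.1679
E(R_P) = R_f + β_P × MRP = 2.6% + 1.1679 × 7.7% = 11.59%

11.59%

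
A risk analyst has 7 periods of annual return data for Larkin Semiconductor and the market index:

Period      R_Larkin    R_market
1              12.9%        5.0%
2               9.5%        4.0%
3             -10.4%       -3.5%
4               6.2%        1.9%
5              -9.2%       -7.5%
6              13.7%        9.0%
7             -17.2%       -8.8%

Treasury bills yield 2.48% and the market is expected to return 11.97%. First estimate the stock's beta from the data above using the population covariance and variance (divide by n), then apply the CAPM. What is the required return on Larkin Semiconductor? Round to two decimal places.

19.75%

Mean R_i = (12.9 + 9.5 − 10.4 + 6.2 − 9.2 + 13.7 − 17.2) / 7 = 0.7857%
Mean R_m = (5.0 + 4.0 − 3.5 + 1.9 − 7.5 + 9.0 − 8.8) / 7 = 0.0143%
Σ(R_i − R̄_i)(R_m − R̄_m) = 494.2614  ⇒  Cov = 494.2614 / 7 = 70.6088
Σ(R_m − R̄_m)² = 271.5486  ⇒  Var(R_m) = 271.5486 / 7 = 38.7927
β = Cov / Var(R_m) = 70.6088 / 38.7927 = 1.8202
MRP = 11.97% − 2.48% = 9.49%
E(R) = R_f + β × MRP = 2.48% + 1.8202 × 9.49% = 19.75%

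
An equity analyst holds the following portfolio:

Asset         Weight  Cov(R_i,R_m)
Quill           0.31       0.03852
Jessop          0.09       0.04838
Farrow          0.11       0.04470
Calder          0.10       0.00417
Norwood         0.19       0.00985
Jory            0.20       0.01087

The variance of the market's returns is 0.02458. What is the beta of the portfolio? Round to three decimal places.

1.045

β_Quill = 0.03852 / 0.02458 = 1.5671
β_Jessop = 0.04838 / 0.02458 = 1.9683
β_Farrow = 0.04470 / 0.02458 = 1.8186
β_Calder = 0.00417 / 0.02458 = 0.1697
β_Norwood = 0.00985 / 0.02458 = 0.4007
β_Jory = 0.01087 / 0.02458 = 0.4422
β_P = Σ w_i β_i = 0.31×1.5671 + 0.09×1.9683 + 0.11×1.8186 + 0.10×0.1697 + 0.19×0.4007 + 0.20×0.4422 = 1.0445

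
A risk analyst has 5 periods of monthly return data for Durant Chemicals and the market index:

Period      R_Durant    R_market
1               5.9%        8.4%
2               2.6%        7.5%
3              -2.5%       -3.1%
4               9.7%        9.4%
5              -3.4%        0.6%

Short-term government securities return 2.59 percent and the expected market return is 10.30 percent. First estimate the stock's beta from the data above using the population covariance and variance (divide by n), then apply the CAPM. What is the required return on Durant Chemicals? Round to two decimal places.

9.58%

Mean R_i = (5.9 + 2.6 − 2.5 + 9.7 − 3.4) / 5 = 2.4600%
Mean R_m = (8.4 + 7.5 − 3.1 + 9.4 + 0.6) / 5 = 4.5600%
Σ(R_i − R̄_i)(R_m − R̄_m) = 109.8620  ⇒  Cov = 109.8620 / 5 = 21.9724
Σ(R_m − R̄_m)² = 121.1720  ⇒  Var(R_m) = 121.1720 / 5 = 24.2344
β = Cov / Var(R_m) = 21.9724 / 24.2344 = 0.9067
MRP = 10.30% − 2.59% = 7.71%
E(R) = R_f + β × MRP = 2.59% + 0.9067 × 7.71% = 9.58%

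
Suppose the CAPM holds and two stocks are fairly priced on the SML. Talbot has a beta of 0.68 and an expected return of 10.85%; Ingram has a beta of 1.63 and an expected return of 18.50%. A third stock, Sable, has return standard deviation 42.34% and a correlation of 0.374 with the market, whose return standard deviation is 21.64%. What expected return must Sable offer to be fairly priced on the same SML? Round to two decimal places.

MRP = (18.50% − 10.85%) / (1.63 − 0.68) = 8.0526%
R_f = 10.85% − 0.68 × 8.0526% = 5.3742%
β_Sable = ρ·σ_i/σ_m = 0.374 × 42.34 / 21.64 = 0.7318
E(R_Sable) = R_f + β × MRP = 5.3742% + 0.7318 × 8.0526% = 11.27%

11.27%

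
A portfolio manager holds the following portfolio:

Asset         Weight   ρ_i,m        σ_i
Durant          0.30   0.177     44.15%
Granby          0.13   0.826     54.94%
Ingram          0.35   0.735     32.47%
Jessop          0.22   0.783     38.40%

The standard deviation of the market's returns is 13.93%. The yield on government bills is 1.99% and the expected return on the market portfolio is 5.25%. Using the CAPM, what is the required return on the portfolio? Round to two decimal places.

β_Durant = 0.177 × 44.15% / 13.93% = 0.5610
β_Granby = 0.826 × 54.94% / 13.93% = 3.2577
β_Ingram = 0.735 × 32.47% / 13.93% = 1.7132
β_Jessop = 0.783 × 38.40% / 13.93% = 2.1584
β_P = Σ w_i β_i = 0.30×0.5610 + 0.13×3.2577 + 0.35×1.7132 + 0.22×2.1584 = 1.6663
MRP = 5.25% − 1.99% = 3.26%
E(R_P) = R_f + β_P × MRP = 1.99% + 1.6663 × 3.26% = 7.42%

7.42%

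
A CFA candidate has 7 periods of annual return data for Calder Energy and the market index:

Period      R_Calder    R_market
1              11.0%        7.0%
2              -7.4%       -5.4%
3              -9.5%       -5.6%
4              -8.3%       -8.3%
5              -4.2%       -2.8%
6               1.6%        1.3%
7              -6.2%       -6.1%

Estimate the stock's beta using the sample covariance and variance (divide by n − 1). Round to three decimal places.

Mean R_i = (11.0 − 7.4 − 9.5 − 8.3 − 4.2 + 1.6 − 6.2) / 7 = -3.2857%
Mean R_m = (7.0 − 5.4 − 5.6 − 8.3 − 2.8 + 1.3 − 6.1) / 7 = -2.8429%
Σ(R_i − R̄_i)(R_m − R̄_m) = 225.3243  ⇒  Cov = 225.3243 / 6 = 37.5541
Σ(R_m − R̄_m)² = 168.5771  ⇒  Var(R_m) = 168.5771 / 6 = 28.0962
β = Cov / Var(R_m) = 37.5541 / 28.0962 = 1.3366

1.337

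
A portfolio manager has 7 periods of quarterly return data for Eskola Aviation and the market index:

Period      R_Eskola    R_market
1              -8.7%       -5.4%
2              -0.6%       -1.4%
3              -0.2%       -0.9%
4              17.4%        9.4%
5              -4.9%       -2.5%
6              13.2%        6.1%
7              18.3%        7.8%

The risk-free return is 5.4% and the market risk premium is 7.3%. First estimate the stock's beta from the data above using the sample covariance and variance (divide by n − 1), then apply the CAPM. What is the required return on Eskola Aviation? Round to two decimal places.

19.36%

Mean R_i = (-8.7 − 0.6 − 0.2 + 17.4 − 4.9 + 13.2 + 18.3) / 7 = 4.9286%
Mean R_m = (-5.4 − 1.4 − 0.9 + 9.4 − 2.5 + 6.1 + 7.8) / 7 = 1.8714%
Σ(R_i − R̄_i)(R_m − R̄_m) = 382.5057  ⇒  Cov = 382.5057 / 6 = 63.7510
Σ(R_m − R̄_m)² = 200.0743  ⇒  Var(R_m) = 200.0743 / 6 = 33.3457
β = Cov / Var(R_m) = 63.7510 / 33.3457 = 1.9118
E(R) = R_f + β × MRP = 5.4% + 1.9118 × 7.3% = 19.36%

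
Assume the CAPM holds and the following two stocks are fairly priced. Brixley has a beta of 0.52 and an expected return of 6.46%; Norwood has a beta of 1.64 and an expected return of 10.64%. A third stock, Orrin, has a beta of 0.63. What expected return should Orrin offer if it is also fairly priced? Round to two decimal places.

MRP (SML slope) = (10.64% − 6.46%) / (1.64 − 0.52) = 4.18% / 1.12 = 3.7321%
R_f (intercept) = 6.46% − 0.52 × 3.7321% = 4.5193%
E(R_Orrin) = R_f + β × MRP = 4.5193% + 0.63 × 3.7321% = 6.87%

6.87%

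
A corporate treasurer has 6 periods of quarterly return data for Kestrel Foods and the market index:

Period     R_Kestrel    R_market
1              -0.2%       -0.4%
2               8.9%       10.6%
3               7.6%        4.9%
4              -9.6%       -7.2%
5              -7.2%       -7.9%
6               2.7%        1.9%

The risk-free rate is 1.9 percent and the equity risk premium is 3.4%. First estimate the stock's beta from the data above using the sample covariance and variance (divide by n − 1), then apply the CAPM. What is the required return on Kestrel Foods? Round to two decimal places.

Mean R_i = (-0.2 + 8.9 + 7.6 − 9.6 − 7.2 + 2.7) / 6 = 0.3667%
Mean R_m = (-0.4 + 10.6 + 4.9 − 7.2 − 7.9 + 1.9) / 6 = 0.3167%
Σ(R_i − R̄_i)(R_m − R̄_m) = 262.0933  ⇒  Cov = 262.0933 / 5 = 52.4187
Σ(R_m − R̄_m)² = 253.7883  ⇒  Var(R_m) = 253.7883 / 5 = 50.7577
β = Cov / Var(R_m) = 52.4187 / 50.7577 = 1.0327
E(R) = R_f + β × MRP = 1.9% + 1.0327 × 3.4% = 5.41%

5.41%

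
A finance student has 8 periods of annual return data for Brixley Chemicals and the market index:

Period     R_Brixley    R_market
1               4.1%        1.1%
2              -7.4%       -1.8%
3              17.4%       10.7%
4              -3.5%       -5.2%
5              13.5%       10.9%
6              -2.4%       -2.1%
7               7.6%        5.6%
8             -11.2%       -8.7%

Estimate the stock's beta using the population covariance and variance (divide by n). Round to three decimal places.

1.354

Mean R_i = (4.1 − 7.4 + 17.4 − 3.5 + 13.5 − 2.4 + 7.6 − 11.2) / 8 = 2.2625%
Mean R_m = (1.1 − 1.8 + 10.7 − 5.2 + 10.9 − 2.1 + 5.6 − 8.7) / 8 = 1.3125%
Σ(R_i − R̄_i)(R_m − R̄_m) = 490.6438  ⇒  Cov = 490.6438 / 8 = 61.3305
Σ(R_m − R̄_m)² = 362.4688  ⇒  Var(R_m) = 362.4688 / 8 = 45.3086
β = Cov / Var(R_m) = 61.3305 / 45.3086 = 1.3536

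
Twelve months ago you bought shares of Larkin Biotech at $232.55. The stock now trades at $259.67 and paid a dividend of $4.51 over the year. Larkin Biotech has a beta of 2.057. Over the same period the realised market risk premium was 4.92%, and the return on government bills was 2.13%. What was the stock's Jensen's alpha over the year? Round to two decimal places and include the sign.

Realised HPR = (P1 + D1 − P0) / P0 = (259.67 + 4.51 − 232.55) / 232.55 = 31.63 / 232.55 = 13.6014%
CAPM required = R_f + β·MRP = 2.13% + 2.057 × 4.92% = 12.25044%
α = realised − required = 13.6014% − 12.25044% = +1.35%

+1.35%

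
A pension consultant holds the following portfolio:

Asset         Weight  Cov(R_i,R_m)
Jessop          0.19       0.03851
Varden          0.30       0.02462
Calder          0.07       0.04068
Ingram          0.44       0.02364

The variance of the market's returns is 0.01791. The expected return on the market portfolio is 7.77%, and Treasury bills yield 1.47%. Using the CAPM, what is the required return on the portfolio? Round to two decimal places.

11.30%

β_Jessop = 0.03851 / 0.01791 = 2.1502
β_Varden = 0.02462 / 0.01791 = 1.3747
β_Calder = 0.04068 / 0.01791 = 2.2714
β_Ingram = 0.02364 / 0.01791 = 1.3199
β_P = Σ w_i β_i = 0.19×2.1502 + 0.30×1.3747 + 0.07×2.2714 + 0.44×1.3199 = 1.5607
MRP = 7.77% − 1.47% = 6.30%
E(R_P) = R_f + β_P × MRP = 1.47% + 1.5607 × 6.30% = 11.30%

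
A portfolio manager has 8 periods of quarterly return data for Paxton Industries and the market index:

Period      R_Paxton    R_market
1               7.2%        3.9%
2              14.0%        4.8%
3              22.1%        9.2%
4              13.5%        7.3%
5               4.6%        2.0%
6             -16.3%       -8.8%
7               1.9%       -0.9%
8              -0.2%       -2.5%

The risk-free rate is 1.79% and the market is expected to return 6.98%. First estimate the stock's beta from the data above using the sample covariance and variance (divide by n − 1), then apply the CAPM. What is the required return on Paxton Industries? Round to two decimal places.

Mean R_i = (7.2 + 14.0 + 22.1 + 13.5 + 4.6 − 16.3 + 1.9 − 0.2) / 8 = 5.8500%
Mean R_m = (3.9 + 4.8 + 9.2 + 7.3 + 2.0 − 8.8 − 0.9 − 2.5) / 8 = 1.8750%
Σ(R_i − R̄_i)(R_m − R̄_m) = 460.8300  ⇒  Cov = 460.8300 / 7 = 65.8329
Σ(R_m − R̄_m)² = 236.5550  ⇒  Var(R_m) = 236.5550 / 7 = 33.7936
β = Cov / Var(R_m) = 65.8329 / 33.7936 = 1.9481
MRP = 6.98% − 1.79% = 5.19%
E(R) = R_f + β × MRP = 1.79% + 1.9481 × 5.19% = 11.90%

11.90%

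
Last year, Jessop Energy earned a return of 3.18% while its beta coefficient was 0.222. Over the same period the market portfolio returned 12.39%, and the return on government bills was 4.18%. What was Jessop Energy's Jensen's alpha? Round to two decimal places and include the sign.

Market excess return = 12.39% − 4.18% = 8.21%
CAPM benchmark = R_f + β(R_m − R_f) = 4.18% + 0.222 × 8.21% = 6.00262%
α = actual − benchmark = 3.18% − 6.00262% = -2.82%

-2.82%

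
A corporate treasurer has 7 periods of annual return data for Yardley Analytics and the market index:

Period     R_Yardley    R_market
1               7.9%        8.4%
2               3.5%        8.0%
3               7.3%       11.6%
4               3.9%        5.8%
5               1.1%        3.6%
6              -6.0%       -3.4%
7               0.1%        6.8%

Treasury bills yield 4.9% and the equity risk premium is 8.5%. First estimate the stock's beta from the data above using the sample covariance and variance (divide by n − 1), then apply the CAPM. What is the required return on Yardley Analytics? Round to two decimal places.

12.60%

Mean R_i = (7.9 + 3.5 + 7.3 + 3.9 + 1.1 − 6.0 + 0.1) / 7 = 2.5429%
Mean R_m = (8.4 + 8.0 + 11.6 + 5.8 + 3.6 − 3.4 + 6.8) / 7 = 5.8286%
Σ(R_i − R̄_i)(R_m − R̄_m) = 122.9514  ⇒  Cov = 122.9514 / 6 = 20.4919
Σ(R_m − R̄_m)² = 135.7143  ⇒  Var(R_m) = 135.7143 / 6 = 22.6191
β = Cov / Var(R_m) = 20.4919 / 22.6191 = 0.9060
E(R) = R_f + β × MRP = 4.9% + 0.9060 × 8.5% = 12.60%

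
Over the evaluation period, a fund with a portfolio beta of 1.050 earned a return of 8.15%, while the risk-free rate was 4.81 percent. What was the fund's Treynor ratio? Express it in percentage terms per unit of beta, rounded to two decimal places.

Treynor = (R_P − R_f) / β_P = (8.15% − 4.81%) / 1.0500 = 3.34% / 1.0500 = 3.18%

3.18%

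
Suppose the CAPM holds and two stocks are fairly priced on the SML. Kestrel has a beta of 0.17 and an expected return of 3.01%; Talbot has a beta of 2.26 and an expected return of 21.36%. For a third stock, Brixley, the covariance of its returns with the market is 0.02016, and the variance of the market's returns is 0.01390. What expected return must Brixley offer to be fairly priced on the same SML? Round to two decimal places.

14.25%

MRP = (21.36% − 3.01%) / (2.26 − 0.17) = 8.7799%
R_f = 3.01% − 0.17 × 8.7799% = 1.5174%
β_Brixley = Cov / Var(R_m) = 0.02016 / 0.01390 = 1.4504
E(R_Brixley) = R_f + β × MRP = 1.5174% + 1.4504 × 8.7799% = 14.25%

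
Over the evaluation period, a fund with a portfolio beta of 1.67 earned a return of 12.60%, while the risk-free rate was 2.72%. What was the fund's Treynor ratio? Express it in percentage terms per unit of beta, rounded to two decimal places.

Treynor = (R_P − R_f) / β_P = (12.60% − 2.72%) / 1.6700 = 9.88% / 1.6700 = 5.92%

5.92%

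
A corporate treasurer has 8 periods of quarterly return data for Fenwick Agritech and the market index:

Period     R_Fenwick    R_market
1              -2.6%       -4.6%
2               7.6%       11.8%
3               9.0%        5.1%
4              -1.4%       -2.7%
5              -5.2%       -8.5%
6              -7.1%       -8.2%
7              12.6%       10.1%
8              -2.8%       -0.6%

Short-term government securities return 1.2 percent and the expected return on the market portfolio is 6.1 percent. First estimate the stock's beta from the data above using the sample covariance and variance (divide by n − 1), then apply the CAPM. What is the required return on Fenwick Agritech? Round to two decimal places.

Mean R_i = (-2.6 + 7.6 + 9.0 − 1.4 − 5.2 − 7.1 + 12.6 − 2.8) / 8 = 1.2625%
Mean R_m = (-4.6 + 11.8 + 5.1 − 2.7 − 8.5 − 8.2 + 10.1 − 0.6) / 8 = 0.3000%
Σ(R_i − R̄_i)(R_m − R̄_m) = 379.6500  ⇒  Cov = 379.6500 / 7 = 54.2357
Σ(R_m − R̄_m)² = 434.8400  ⇒  Var(R_m) = 434.8400 / 7 = 62.1200
β = Cov / Var(R_m) = 54.2357 / 62.1200 = 0.8731
MRP = 6.1% − 1.2% = 4.90%
E(R) = R_f + β × MRP = 1.2% + 0.8731 × 4.9% = 5.48%

5.48%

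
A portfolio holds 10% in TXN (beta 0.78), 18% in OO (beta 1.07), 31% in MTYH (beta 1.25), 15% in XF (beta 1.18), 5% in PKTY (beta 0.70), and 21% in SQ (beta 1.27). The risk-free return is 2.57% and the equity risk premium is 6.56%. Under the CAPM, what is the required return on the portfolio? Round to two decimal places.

10.03%

β_P = Σ w_i β_i = 0.10×0.78 + 0.18×1.07 + 0.31×1.25 + 0.15×1.18 + 0.05×0.70 + 0.21×1.27 = 1.1368
E(R_P) = R_f + β_P × MRP = 2.57% + 1.1368 × 6.56% = 10.03%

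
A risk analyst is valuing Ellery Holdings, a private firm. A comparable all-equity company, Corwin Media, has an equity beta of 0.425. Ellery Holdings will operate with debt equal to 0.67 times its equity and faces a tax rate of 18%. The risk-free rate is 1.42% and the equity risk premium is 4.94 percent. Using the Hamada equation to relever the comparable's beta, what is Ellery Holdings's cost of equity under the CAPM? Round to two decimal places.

β_L = β_U × [1 + (1 − t)(D/E)] = 0.425 × [1 + (1 − 0.18) × 0.67]
    = 0.425 × [1 + 0.82 × 0.67] = 0.425 × 1.5494 = 0.6585
E(R) = R_f + β_L × MRP = 1.42% + 0.6585 × 4.94% = 4.67%

4.67%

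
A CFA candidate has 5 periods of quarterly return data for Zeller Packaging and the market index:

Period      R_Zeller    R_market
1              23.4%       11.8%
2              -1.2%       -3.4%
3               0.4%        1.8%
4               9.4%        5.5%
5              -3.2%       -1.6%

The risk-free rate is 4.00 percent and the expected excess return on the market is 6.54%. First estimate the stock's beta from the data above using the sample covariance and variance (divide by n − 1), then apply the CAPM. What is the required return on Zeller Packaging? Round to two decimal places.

15.41%

Mean R_i = (23.4 − 1.2 + 0.4 + 9.4 − 3.2) / 5 = 5.7600%
Mean R_m = (11.8 − 3.4 + 1.8 + 5.5 − 1.6) / 5 = 2.8200%
Σ(R_i − R̄_i)(R_m − R̄_m) = 256.5240  ⇒  Cov = 256.5240 / 4 = 64.1310
Σ(R_m − R̄_m)² = 147.0880  ⇒  Var(R_m) = 147.0880 / 4 = 36.7720
β = Cov / Var(R_m) = 64.1310 / 36.7720 = 1.7440
E(R) = R_f + β × MRP = 4.00% + 1.7440 × 6.54% = 15.41%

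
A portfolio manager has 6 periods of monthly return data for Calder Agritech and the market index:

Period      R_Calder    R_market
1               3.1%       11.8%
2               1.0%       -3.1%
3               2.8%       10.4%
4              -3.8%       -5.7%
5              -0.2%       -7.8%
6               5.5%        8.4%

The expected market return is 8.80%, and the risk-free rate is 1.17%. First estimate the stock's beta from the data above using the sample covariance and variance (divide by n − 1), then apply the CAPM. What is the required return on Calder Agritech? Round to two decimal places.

3.38%

Mean R_i = (3.1 + 1.0 + 2.8 − 3.8 − 0.2 + 5.5) / 6 = 1.4000%
Mean R_m = (11.8 − 3.1 + 10.4 − 5.7 − 7.8 + 8.4) / 6 = 2.3333%
Σ(R_i − R̄_i)(R_m − R̄_m) = 112.4200  ⇒  Cov = 112.4200 / 5 = 22.4840
Σ(R_m − R̄_m)² = 388.2333  ⇒  Var(R_m) = 388.2333 / 5 = 77.6467
β = Cov / Var(R_m) = 22.4840 / 77.6467 = 0.2896
MRP = 8.80% − 1.17% = 7.63%
E(R) = R_f + β × MRP = 1.17% + 0.2896 × 7.63% = 3.38%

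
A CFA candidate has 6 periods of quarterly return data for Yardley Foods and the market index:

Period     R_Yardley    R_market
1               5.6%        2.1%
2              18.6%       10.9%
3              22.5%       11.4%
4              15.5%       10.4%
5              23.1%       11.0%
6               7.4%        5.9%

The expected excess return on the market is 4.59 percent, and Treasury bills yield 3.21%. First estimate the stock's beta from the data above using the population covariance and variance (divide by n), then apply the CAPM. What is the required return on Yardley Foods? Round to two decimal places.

Mean R_i = (5.6 + 18.6 + 22.5 + 15.5 + 23.1 + 7.4) / 6 = 15.4500%
Mean R_m = (2.1 + 10.9 + 11.4 + 10.4 + 11.0 + 5.9) / 6 = 8.6167%
Σ(R_i − R̄_i)(R_m − R̄_m) = 131.1950  ⇒  Cov = 131.1950 / 6 = 21.8658
Σ(R_m − R̄_m)² = 71.6683  ⇒  Var(R_m) = 71.6683 / 6 = 11.9447
β = Cov / Var(R_m) = 21.8658 / 11.9447 = 1.8306
E(R) = R_f + β × MRP = 3.21% + 1.8306 × 4.59% = 11.61%

11.61%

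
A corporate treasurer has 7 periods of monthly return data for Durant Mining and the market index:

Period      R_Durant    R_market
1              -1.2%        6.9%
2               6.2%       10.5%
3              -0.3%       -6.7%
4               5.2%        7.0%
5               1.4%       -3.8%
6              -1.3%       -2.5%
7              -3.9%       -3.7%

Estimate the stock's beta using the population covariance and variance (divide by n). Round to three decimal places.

Mean R_i = (-1.2 + 6.2 − 0.3 + 5.2 + 1.4 − 1.3 − 3.9) / 7 = 0.8714%
Mean R_m = (6.9 + 10.5 − 6.7 + 7.0 − 3.8 − 2.5 − 3.7) / 7 = 1.1000%
Σ(R_i − R̄_i)(R_m − R̄_m) = 100.8800  ⇒  Cov = 100.8800 / 7 = 14.4114
Σ(R_m − R̄_m)² = 277.6600  ⇒  Var(R_m) = 277.6600 / 7 = 39.6657
β = Cov / Var(R_m) = 14.4114 / 39.6657 = 0.3633

0.363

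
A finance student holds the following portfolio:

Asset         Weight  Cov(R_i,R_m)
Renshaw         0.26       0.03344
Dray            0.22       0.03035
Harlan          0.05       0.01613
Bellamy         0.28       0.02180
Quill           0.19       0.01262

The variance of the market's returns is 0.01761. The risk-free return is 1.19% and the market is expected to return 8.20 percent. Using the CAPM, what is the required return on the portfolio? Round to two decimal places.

β_Renshaw = 0.03344 / 0.01761 = 1.8989
β_Dray = 0.03035 / 0.01761 = 1.7235
β_Harlan = 0.01613 / 0.01761 = 0.9160
β_Bellamy = 0.02180 / 0.01761 = 1.2379
β_Quill = 0.01262 / 0.01761 = 0.7166
β_P = Σ w_i β_i = 0.26×1.8989 + 0.22×1.7235 + 0.05×0.9160 + 0.28×1.2379 + 0.19×0.7166 = 1.4015
MRP = 8.20% − 1.19% = 7.01%
E(R_P) = R_f + β_P × MRP = 1.19% + 1.4015 × 7.01% = 11.01%

11.01%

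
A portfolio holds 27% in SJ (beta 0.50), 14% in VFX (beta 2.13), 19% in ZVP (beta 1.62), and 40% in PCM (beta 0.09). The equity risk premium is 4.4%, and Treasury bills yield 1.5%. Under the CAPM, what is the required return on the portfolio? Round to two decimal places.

4.92%

β_P = Σ w_i β_i = 0.27×0.50 + 0.14×2.13 + 0.19×1.62 + 0.40×0.09 = 0.7770
E(R_P) = R_f + β_P × MRP = 1.5% + 0.7770 × 4.4% = 4.92%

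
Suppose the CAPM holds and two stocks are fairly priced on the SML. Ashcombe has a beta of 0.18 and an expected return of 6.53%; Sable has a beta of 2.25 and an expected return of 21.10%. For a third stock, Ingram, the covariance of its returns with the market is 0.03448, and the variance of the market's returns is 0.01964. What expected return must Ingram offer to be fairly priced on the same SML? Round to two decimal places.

MRP = (21.10% − 6.53%) / (2.25 − 0.18) = 7.0386%
R_f = 6.53% − 0.18 × 7.0386% = 5.2631%
β_Ingram = Cov / Var(R_m) = 0.03448 / 0.01964 = 1.7556
E(R_Ingram) = R_f + β × MRP = 5.2631% + 1.7556 × 7.0386% = 17.62%

17.62%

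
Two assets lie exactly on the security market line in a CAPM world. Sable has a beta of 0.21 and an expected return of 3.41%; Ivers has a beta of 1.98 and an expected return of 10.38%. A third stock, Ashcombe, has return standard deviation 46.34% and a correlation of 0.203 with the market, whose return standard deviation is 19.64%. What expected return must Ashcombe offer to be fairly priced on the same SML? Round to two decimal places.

4.47%

MRP = (10.38% − 3.41%) / (1.98 − 0.21) = 3.9379%
R_f = 3.41% − 0.21 × 3.9379% = 2.5830%
β_Ashcombe = ρ·σ_i/σ_m = 0.203 × 46.34 / 19.64 = 0.4790
E(R_Ashcombe) = R_f + β × MRP = 2.5830% + 0.4790 × 3.9379% = 4.47%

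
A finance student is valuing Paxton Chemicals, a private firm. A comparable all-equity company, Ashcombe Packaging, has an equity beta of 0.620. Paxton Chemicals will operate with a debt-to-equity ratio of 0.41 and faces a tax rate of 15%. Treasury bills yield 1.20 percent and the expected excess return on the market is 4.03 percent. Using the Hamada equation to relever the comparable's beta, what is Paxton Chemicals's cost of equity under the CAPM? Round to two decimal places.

β_L = β_U × [1 + (1 − t)(D/E)] = 0.620 × [1 + (1 − 0.15) × 0.41]
    = 0.620 × [1 + 0.85 × 0.41] = 0.620 × 1.3485 = 0.8361
E(R) = R_f + β_L × MRP = 1.20% + 0.8361 × 4.03% = 4.57%

4.57%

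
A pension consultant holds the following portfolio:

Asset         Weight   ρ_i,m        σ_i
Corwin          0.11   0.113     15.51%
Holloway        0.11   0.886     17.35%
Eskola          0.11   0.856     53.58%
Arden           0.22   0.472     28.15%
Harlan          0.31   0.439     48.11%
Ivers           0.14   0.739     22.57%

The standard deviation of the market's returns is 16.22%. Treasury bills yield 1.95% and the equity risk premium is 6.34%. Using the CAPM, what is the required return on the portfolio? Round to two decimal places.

β_Corwin = 0.113 × 15.51% / 16.22% = 0.1081
β_Holloway = 0.886 × 17.35% / 16.22% = 0.9477
β_Eskola = 0.856 × 53.58% / 16.22% = 2.8276
β_Arden = 0.472 × 28.15% / 16.22% = 0.8192
β_Harlan = 0.439 × 48.11% / 16.22% = 1.3021
β_Ivers = 0.739 × 22.57% / 16.22% = 1.0283
β_P = Σ w_i β_i = 0.11×0.1081 + 0.11×0.9477 + 0.11×2.8276 + 0.22×0.8192 + 0.31×1.3021 + 0.14×1.0283 = 1.1550
E(R_P) = R_f + β_P × MRP = 1.95% + 1.1550 × 6.34% = 9.27%

9.27%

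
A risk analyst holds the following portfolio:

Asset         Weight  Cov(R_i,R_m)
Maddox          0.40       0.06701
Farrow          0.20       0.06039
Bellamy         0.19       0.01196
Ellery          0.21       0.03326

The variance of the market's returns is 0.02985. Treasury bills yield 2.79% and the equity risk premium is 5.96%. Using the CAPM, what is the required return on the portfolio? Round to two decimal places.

12.40%

β_Maddox = 0.06701 / 0.02985 = 2.2449
β_Farrow = 0.06039 / 0.02985 = 2.0231
β_Bellamy = 0.01196 / 0.02985 = 0.4007
β_Ellery = 0.03326 / 0.02985 = 1.1142
β_P = Σ w_i β_i = 0.40×2.2449 + 0.20×2.0231 + 0.19×0.4007 + 0.21×1.1142 = 1.6127
E(R_P) = R_f + β_P × MRP = 2.79% + 1.6127 × 5.96% = 12.40%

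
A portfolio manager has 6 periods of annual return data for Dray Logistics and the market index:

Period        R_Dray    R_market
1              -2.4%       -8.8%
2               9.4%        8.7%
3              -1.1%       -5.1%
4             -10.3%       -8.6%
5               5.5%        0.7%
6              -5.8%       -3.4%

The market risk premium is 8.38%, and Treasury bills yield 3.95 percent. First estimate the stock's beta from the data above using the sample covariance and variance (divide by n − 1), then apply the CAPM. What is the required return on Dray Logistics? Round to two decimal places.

Mean R_i = (-2.4 + 9.4 − 1.1 − 10.3 + 5.5 − 5.8) / 6 = -0.7833%
Mean R_m = (-8.8 + 8.7 − 5.1 − 8.6 + 0.7 − 3.4) / 6 = -2.7500%
Σ(R_i − R̄_i)(R_m − R̄_m) = 207.7350  ⇒  Cov = 207.7350 / 5 = 41.5470
Σ(R_m − R̄_m)² = 219.7750  ⇒  Var(R_m) = 219.7750 / 5 = 43.9550
β = Cov / Var(R_m) = 41.5470 / 43.9550 = 0.9452
E(R) = R_f + β × MRP = 3.95% + 0.9452 × 8.38% = 11.87%

11.87%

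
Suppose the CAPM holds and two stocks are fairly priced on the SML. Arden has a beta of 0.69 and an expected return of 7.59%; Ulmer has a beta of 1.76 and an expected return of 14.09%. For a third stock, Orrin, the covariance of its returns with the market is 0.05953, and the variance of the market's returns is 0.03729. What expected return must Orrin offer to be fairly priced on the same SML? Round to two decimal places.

MRP = (14.09% − 7.59%) / (1.76 − 0.69) = 6.0748%
R_f = 7.59% − 0.69 × 6.0748% = 3.3984%
β_Orrin = Cov / Var(R_m) = 0.05953 / 0.03729 = 1.5964
E(R_Orrin) = R_f + β × MRP = 3.3984% + 1.5964 × 6.0748% = 13.10%

13.10%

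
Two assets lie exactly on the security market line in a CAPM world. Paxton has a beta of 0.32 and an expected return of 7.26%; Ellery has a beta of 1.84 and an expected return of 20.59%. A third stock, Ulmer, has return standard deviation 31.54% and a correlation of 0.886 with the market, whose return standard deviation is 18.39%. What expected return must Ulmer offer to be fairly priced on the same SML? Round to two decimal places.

MRP = (20.59% − 7.26%) / (1.84 − 0.32) = 8.7697%
R_f = 7.26% − 0.32 × 8.7697% = 4.4537%
β_Ulmer = ρ·σ_i/σ_m = 0.886 × 31.54 / 18.39 = 1.5195
E(R_Ulmer) = R_f + β × MRP = 4.4537% + 1.5195 × 8.7697% = 17.78%

17.78%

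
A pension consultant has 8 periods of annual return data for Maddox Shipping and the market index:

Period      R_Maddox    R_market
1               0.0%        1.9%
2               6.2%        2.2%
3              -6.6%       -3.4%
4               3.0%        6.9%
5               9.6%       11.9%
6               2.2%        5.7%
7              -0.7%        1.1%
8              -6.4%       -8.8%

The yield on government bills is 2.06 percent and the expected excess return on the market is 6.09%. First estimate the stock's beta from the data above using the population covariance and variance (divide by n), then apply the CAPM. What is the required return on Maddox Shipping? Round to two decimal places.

Mean R_i = (0.0 + 6.2 − 6.6 + 3.0 + 9.6 + 2.2 − 0.7 − 6.4) / 8 = 0.9125%
Mean R_m = (1.9 + 2.2 − 3.4 + 6.9 + 11.9 + 5.7 + 1.1 − 8.8) / 8 = 2.1875%
Σ(R_i − R̄_i)(R_m − R̄_m) = 223.1413  ⇒  Cov = 223.1413 / 8 = 27.8927
Σ(R_m − R̄_m)² = 282.0888  ⇒  Var(R_m) = 282.0888 / 8 = 35.2611
β = Cov / Var(R_m) = 27.8927 / 35.2611 = 0.7910
E(R) = R_f + β × MRP = 2.06% + 0.7910 × 6.09% = 6.88%

6.88%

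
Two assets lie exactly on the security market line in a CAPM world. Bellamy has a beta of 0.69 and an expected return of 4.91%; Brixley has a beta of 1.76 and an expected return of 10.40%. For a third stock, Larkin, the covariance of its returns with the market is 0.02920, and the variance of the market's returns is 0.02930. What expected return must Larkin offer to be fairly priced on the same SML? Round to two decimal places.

MRP = (10.40% − 4.91%) / (1.76 − 0.69) = 5.1308%
R_f = 4.91% − 0.69 × 5.1308% = 1.3697%
β_Larkin = Cov / Var(R_m) = 0.02920 / 0.02930 = 0.9966
E(R_Larkin) = R_f + β × MRP = 1.3697% + 0.9966 × 5.1308% = 6.48%

6.48%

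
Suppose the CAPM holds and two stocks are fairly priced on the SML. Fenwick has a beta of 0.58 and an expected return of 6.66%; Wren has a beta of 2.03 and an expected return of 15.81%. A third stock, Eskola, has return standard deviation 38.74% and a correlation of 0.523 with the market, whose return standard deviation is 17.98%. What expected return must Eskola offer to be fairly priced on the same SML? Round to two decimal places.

MRP = (15.81% − 6.66%) / (2.03 − 0.58) = 6.3103%
R_f = 6.66% − 0.58 × 6.3103% = 3.0000%
β_Eskola = ρ·σ_i/σ_m = 0.523 × 38.74 / 17.98 = 1.1269
E(R_Eskola) = R_f + β × MRP = 3.0000% + 1.1269 × 6.3103% = 10.11%

10.11%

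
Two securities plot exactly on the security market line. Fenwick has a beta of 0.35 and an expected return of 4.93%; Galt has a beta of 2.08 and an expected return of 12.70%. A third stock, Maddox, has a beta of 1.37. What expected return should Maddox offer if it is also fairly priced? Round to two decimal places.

MRP (SML slope) = (12.70% − 4.93%) / (2.08 − 0.35) = 7.77% / 1.73 = 4.4913%
R_f (intercept) = 4.93% − 0.35 × 4.4913% = 3.3580%
E(R_Maddox) = R_f + β × MRP = 3.3580% + 1.37 × 4.4913% = 9.51%

9.51%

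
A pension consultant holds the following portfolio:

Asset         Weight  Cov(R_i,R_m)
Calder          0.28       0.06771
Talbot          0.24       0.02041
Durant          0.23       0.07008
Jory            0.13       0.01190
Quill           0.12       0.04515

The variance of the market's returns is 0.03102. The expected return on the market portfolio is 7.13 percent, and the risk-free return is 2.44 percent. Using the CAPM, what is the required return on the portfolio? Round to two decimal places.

β_Calder = 0.06771 / 0.03102 = 2.1828
β_Talbot = 0.02041 / 0.03102 = 0.6580
β_Durant = 0.07008 / 0.03102 = 2.2592
β_Jory = 0.01190 / 0.03102 = 0.3836
β_Quill = 0.04515 / 0.03102 = 1.4555
β_P = Σ w_i β_i = 0.28×2.1828 + 0.24×0.6580 + 0.23×2.2592 + 0.13×0.3836 + 0.12×1.4555 = 1.5132
MRP = 7.13% − 2.44% = 4.69%
E(R_P) = R_f + β_P × MRP = 2.44% + 1.5132 × 4.69% = 9.54%

9.54%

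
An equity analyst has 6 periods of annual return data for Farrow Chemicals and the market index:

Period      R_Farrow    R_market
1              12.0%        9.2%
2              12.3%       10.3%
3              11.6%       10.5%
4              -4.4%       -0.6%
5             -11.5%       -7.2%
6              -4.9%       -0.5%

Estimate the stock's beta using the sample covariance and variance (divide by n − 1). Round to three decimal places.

Mean R_i = (12.0 + 12.3 + 11.6 − 4.4 − 11.5 − 4.9) / 6 = 2.5167%
Mean R_m = (9.2 + 10.3 + 10.5 − 0.6 − 7.2 − 0.5) / 6 = 3.6167%
Σ(R_i − R̄_i)(R_m − R̄_m) = 392.1683  ⇒  Cov = 392.1683 / 5 = 78.4337
Σ(R_m − R̄_m)² = 274.9483  ⇒  Var(R_m) = 274.9483 / 5 = 54.9897
β = Cov / Var(R_m) = 78.4337 / 54.9897 = 1.4263

1.426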